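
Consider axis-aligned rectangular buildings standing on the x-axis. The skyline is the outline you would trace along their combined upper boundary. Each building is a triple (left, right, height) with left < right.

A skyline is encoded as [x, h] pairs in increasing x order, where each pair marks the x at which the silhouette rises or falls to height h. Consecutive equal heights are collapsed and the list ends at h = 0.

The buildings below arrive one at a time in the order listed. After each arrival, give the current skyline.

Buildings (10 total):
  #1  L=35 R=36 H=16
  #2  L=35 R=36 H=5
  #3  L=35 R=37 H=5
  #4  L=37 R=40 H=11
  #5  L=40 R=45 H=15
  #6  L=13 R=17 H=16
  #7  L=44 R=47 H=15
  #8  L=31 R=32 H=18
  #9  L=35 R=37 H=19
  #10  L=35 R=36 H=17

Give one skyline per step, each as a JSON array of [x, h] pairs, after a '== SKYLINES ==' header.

== SKYLINES ==
[[35,16],[36,0]]
[[35,16],[36,0]]
[[35,16],[36,5],[37,0]]
[[35,16],[36,5],[37,11],[40,0]]
[[35,16],[36,5],[37,11],[40,15],[45,0]]
[[13,16],[17,0],[35,16],[36,5],[37,11],[40,15],[45,0]]
[[13,16],[17,0],[35,16],[36,5],[37,11],[40,15],[47,0]]
[[13,16],[17,0],[31,18],[32,0],[35,16],[36,5],[37,11],[40,15],[47,0]]
[[13,16],[17,0],[31,18],[32,0],[35,19],[37,11],[40,15],[47,0]]
[[13,16],[17,0],[31,18],[32,0],[35,19],[37,11],[40,15],[47,0]]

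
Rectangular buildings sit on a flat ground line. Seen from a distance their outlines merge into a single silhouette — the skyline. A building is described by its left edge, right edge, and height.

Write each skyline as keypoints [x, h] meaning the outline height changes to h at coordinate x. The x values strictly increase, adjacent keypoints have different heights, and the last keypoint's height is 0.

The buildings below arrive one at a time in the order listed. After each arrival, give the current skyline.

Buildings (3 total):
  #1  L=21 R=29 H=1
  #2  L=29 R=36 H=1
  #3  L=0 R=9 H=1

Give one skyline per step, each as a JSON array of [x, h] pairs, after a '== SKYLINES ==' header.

== SKYLINES ==
[[21,1],[29,0]]
[[21,1],[36,0]]
[[0,1],[9,0],[21,1],[36,0]]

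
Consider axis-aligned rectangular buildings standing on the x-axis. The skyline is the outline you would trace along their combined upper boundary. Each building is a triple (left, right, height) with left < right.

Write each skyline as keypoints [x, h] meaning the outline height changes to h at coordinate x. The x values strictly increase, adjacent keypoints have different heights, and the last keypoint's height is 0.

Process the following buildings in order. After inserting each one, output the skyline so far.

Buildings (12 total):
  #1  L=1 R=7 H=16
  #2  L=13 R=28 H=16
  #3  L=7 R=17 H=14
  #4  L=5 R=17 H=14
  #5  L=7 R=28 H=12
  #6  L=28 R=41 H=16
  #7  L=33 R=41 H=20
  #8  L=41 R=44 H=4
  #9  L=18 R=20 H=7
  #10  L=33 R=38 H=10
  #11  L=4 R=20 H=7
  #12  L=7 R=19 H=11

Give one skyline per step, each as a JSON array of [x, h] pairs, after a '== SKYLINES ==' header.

== SKYLINES ==
[[1,16],[7,0]]
[[1,16],[7,0],[13,16],[28,0]]
[[1,16],[7,14],[13,16],[28,0]]
[[1,16],[7,14],[13,16],[28,0]]
[[1,16],[7,14],[13,16],[28,0]]
[[1,16],[7,14],[13,16],[41,0]]
[[1,16],[7,14],[13,16],[33,20],[41,0]]
[[1,16],[7,14],[13,16],[33,20],[41,4],[44,0]]
[[1,16],[7,14],[13,16],[33,20],[41,4],[44,0]]
[[1,16],[7,14],[13,16],[33,20],[41,4],[44,0]]
[[1,16],[7,14],[13,16],[33,20],[41,4],[44,0]]
[[1,16],[7,14],[13,16],[33,20],[41,4],[44,0]]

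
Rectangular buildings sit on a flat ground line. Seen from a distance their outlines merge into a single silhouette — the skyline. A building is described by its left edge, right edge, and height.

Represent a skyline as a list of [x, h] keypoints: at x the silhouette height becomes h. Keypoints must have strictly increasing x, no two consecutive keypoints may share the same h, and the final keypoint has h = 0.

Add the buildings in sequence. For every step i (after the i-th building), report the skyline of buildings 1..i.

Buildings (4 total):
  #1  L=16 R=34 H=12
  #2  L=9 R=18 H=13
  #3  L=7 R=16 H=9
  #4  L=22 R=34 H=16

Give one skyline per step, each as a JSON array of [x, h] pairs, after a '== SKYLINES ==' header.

== SKYLINES ==
[[16,12],[34,0]]
[[9,13],[18,12],[34,0]]
[[7,9],[9,13],[18,12],[34,0]]
[[7,9],[9,13],[18,12],[22,16],[34,0]]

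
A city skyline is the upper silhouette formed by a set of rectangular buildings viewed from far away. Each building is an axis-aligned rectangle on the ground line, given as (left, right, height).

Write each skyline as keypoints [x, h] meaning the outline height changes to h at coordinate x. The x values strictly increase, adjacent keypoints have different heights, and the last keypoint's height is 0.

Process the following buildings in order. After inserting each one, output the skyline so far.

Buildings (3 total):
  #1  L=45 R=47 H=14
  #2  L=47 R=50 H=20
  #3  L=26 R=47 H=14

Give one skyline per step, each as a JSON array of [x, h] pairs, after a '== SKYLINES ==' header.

== SKYLINES ==
[[45,14],[47,0]]
[[45,14],[47,20],[50,0]]
[[26,14],[47,20],[50,0]]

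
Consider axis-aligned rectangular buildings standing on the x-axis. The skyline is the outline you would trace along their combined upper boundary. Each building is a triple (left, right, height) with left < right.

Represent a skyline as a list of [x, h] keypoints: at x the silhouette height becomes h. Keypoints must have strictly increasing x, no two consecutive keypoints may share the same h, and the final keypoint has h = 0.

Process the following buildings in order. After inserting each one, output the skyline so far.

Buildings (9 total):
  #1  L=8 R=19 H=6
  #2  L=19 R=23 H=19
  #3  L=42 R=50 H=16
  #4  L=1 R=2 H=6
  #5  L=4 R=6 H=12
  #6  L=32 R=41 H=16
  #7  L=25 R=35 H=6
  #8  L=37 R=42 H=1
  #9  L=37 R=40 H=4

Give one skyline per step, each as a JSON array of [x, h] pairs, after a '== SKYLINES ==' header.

== SKYLINES ==
[[8,6],[19,0]]
[[8,6],[19,19],[23,0]]
[[8,6],[19,19],[23,0],[42,16],[50,0]]
[[1,6],[2,0],[8,6],[19,19],[23,0],[42,16],[50,0]]
[[1,6],[2,0],[4,12],[6,0],[8,6],[19,19],[23,0],[42,16],[50,0]]
[[1,6],[2,0],[4,12],[6,0],[8,6],[19,19],[23,0],[32,16],[41,0],[42,16],[50,0]]
[[1,6],[2,0],[4,12],[6,0],[8,6],[19,19],[23,0],[25,6],[32,16],[41,0],[42,16],[50,0]]
[[1,6],[2,0],[4,12],[6,0],[8,6],[19,19],[23,0],[25,6],[32,16],[41,1],[42,16],[50,0]]
[[1,6],[2,0],[4,12],[6,0],[8,6],[19,19],[23,0],[25,6],[32,16],[41,1],[42,16],[50,0]]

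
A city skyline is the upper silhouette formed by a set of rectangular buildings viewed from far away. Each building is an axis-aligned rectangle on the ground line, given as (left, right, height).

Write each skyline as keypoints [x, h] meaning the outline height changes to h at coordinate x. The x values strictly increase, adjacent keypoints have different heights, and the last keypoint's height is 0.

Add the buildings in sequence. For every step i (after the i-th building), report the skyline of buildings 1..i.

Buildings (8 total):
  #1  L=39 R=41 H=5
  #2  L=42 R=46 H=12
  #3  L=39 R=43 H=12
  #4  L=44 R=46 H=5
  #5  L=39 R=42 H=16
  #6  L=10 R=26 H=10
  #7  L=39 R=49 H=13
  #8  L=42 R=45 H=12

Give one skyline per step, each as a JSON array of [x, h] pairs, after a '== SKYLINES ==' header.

== SKYLINES ==
[[39,5],[41,0]]
[[39,5],[41,0],[42,12],[46,0]]
[[39,12],[46,0]]
[[39,12],[46,0]]
[[39,16],[42,12],[46,0]]
[[10,10],[26,0],[39,16],[42,12],[46,0]]
[[10,10],[26,0],[39,16],[42,13],[49,0]]
[[10,10],[26,0],[39,16],[42,13],[49,0]]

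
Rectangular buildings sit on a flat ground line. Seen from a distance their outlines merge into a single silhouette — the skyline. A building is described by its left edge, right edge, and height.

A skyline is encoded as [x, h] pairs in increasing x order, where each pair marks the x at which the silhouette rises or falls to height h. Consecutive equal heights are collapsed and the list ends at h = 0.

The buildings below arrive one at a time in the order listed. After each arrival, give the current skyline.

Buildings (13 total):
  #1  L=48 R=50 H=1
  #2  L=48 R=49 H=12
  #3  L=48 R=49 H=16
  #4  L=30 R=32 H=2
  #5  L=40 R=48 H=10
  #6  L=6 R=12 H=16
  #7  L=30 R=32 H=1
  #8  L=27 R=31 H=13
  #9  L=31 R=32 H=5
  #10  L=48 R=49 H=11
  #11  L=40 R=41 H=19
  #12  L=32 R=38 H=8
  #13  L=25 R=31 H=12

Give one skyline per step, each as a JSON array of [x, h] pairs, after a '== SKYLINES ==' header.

== SKYLINES ==
[[48,1],[50,0]]
[[48,12],[49,1],[50,0]]
[[48,16],[49,1],[50,0]]
[[30,2],[32,0],[48,16],[49,1],[50,0]]
[[30,2],[32,0],[40,10],[48,16],[49,1],[50,0]]
[[6,16],[12,0],[30,2],[32,0],[40,10],[48,16],[49,1],[50,0]]
[[6,16],[12,0],[30,2],[32,0],[40,10],[48,16],[49,1],[50,0]]
[[6,16],[12,0],[27,13],[31,2],[32,0],[40,10],[48,16],[49,1],[50,0]]
[[6,16],[12,0],[27,13],[31,5],[32,0],[40,10],[48,16],[49,1],[50,0]]
[[6,16],[12,0],[27,13],[31,5],[32,0],[40,10],[48,16],[49,1],[50,0]]
[[6,16],[12,0],[27,13],[31,5],[32,0],[40,19],[41,10],[48,16],[49,1],[50,0]]
[[6,16],[12,0],[27,13],[31,5],[32,8],[38,0],[40,19],[41,10],[48,16],[49,1],[50,0]]
[[6,16],[12,0],[25,12],[27,13],[31,5],[32,8],[38,0],[40,19],[41,10],[48,16],[49,1],[50,0]]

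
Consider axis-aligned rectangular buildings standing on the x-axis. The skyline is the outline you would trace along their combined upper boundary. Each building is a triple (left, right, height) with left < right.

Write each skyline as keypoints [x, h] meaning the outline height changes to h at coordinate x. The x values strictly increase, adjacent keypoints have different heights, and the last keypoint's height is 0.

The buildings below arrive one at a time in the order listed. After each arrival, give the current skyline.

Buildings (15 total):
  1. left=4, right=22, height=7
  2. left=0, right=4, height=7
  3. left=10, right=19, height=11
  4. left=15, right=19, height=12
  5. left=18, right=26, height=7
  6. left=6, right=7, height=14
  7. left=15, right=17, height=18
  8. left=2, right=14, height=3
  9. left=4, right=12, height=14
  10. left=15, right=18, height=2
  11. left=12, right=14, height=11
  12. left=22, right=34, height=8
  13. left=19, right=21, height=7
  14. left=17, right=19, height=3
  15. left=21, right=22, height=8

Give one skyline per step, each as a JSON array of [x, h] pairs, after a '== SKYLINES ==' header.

== SKYLINES ==
[[4,7],[22,0]]
[[0,7],[22,0]]
[[0,7],[10,11],[19,7],[22,0]]
[[0,7],[10,11],[15,12],[19,7],[22,0]]
[[0,7],[10,11],[15,12],[19,7],[26,0]]
[[0,7],[6,14],[7,7],[10,11],[15,12],[19,7],[26,0]]
[[0,7],[6,14],[7,7],[10,11],[15,18],[17,12],[19,7],[26,0]]
[[0,7],[6,14],[7,7],[10,11],[15,18],[17,12],[19,7],[26,0]]
[[0,7],[4,14],[12,11],[15,18],[17,12],[19,7],[26,0]]
[[0,7],[4,14],[12,11],[15,18],[17,12],[19,7],[26,0]]
[[0,7],[4,14],[12,11],[15,18],[17,12],[19,7],[26,0]]
[[0,7],[4,14],[12,11],[15,18],[17,12],[19,7],[22,8],[34,0]]
[[0,7],[4,14],[12,11],[15,18],[17,12],[19,7],[22,8],[34,0]]
[[0,7],[4,14],[12,11],[15,18],[17,12],[19,7],[22,8],[34,0]]
[[0,7],[4,14],[12,11],[15,18],[17,12],[19,7],[21,8],[34,0]]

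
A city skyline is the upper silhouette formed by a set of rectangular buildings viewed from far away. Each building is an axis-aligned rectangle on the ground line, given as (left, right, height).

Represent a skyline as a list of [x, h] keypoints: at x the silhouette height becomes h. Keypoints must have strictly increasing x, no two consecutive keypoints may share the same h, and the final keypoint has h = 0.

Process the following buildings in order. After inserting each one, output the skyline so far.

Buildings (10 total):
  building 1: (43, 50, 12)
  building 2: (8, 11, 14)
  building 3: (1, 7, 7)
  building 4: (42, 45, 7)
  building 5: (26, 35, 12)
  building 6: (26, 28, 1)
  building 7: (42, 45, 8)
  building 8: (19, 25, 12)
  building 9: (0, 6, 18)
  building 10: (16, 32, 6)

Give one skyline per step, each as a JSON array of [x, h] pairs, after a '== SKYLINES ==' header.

== SKYLINES ==
[[43,12],[50,0]]
[[8,14],[11,0],[43,12],[50,0]]
[[1,7],[7,0],[8,14],[11,0],[43,12],[50,0]]
[[1,7],[7,0],[8,14],[11,0],[42,7],[43,12],[50,0]]
[[1,7],[7,0],[8,14],[11,0],[26,12],[35,0],[42,7],[43,12],[50,0]]
[[1,7],[7,0],[8,14],[11,0],[26,12],[35,0],[42,7],[43,12],[50,0]]
[[1,7],[7,0],[8,14],[11,0],[26,12],[35,0],[42,8],[43,12],[50,0]]
[[1,7],[7,0],[8,14],[11,0],[19,12],[25,0],[26,12],[35,0],[42,8],[43,12],[50,0]]
[[0,18],[6,7],[7,0],[8,14],[11,0],[19,12],[25,0],[26,12],[35,0],[42,8],[43,12],[50,0]]
[[0,18],[6,7],[7,0],[8,14],[11,0],[16,6],[19,12],[25,6],[26,12],[35,0],[42,8],[43,12],[50,0]]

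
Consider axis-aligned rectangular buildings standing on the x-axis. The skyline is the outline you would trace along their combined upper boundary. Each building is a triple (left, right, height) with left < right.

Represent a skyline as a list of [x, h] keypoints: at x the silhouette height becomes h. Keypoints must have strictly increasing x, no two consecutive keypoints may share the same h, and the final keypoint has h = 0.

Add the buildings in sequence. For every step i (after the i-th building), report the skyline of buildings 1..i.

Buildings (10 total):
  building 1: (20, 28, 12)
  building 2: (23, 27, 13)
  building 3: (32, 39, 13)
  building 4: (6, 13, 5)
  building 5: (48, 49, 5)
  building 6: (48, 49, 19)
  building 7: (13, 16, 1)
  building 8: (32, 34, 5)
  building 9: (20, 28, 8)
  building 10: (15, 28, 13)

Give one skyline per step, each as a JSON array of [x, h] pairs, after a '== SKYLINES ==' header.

== SKYLINES ==
[[20,12],[28,0]]
[[20,12],[23,13],[27,12],[28,0]]
[[20,12],[23,13],[27,12],[28,0],[32,13],[39,0]]
[[6,5],[13,0],[20,12],[23,13],[27,12],[28,0],[32,13],[39,0]]
[[6,5],[13,0],[20,12],[23,13],[27,12],[28,0],[32,13],[39,0],[48,5],[49,0]]
[[6,5],[13,0],[20,12],[23,13],[27,12],[28,0],[32,13],[39,0],[48,19],[49,0]]
[[6,5],[13,1],[16,0],[20,12],[23,13],[27,12],[28,0],[32,13],[39,0],[48,19],[49,0]]
[[6,5],[13,1],[16,0],[20,12],[23,13],[27,12],[28,0],[32,13],[39,0],[48,19],[49,0]]
[[6,5],[13,1],[16,0],[20,12],[23,13],[27,12],[28,0],[32,13],[39,0],[48,19],[49,0]]
[[6,5],[13,1],[15,13],[28,0],[32,13],[39,0],[48,19],[49,0]]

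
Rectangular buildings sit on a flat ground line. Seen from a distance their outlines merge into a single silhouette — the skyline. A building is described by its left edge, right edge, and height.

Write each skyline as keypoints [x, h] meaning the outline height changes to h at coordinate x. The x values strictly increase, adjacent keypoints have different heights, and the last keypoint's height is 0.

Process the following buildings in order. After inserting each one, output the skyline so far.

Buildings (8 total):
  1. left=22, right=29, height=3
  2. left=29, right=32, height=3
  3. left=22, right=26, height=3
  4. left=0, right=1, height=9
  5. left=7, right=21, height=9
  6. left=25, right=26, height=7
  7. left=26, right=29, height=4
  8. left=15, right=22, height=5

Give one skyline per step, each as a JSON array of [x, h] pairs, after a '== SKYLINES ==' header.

== SKYLINES ==
[[22,3],[29,0]]
[[22,3],[32,0]]
[[22,3],[32,0]]
[[0,9],[1,0],[22,3],[32,0]]
[[0,9],[1,0],[7,9],[21,0],[22,3],[32,0]]
[[0,9],[1,0],[7,9],[21,0],[22,3],[25,7],[26,3],[32,0]]
[[0,9],[1,0],[7,9],[21,0],[22,3],[25,7],[26,4],[29,3],[32,0]]
[[0,9],[1,0],[7,9],[21,5],[22,3],[25,7],[26,4],[29,3],[32,0]]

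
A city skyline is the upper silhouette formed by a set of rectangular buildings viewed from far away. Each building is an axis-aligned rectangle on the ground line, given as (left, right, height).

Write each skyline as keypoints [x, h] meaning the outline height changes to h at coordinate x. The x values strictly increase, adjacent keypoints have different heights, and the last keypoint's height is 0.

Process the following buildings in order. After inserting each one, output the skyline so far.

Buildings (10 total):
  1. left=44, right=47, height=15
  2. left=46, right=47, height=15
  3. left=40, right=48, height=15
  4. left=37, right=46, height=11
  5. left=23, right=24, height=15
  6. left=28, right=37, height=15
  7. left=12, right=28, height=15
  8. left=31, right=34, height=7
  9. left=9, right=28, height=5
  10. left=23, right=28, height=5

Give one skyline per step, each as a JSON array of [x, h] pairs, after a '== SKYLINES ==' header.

== SKYLINES ==
[[44,15],[47,0]]
[[44,15],[47,0]]
[[40,15],[48,0]]
[[37,11],[40,15],[48,0]]
[[23,15],[24,0],[37,11],[40,15],[48,0]]
[[23,15],[24,0],[28,15],[37,11],[40,15],[48,0]]
[[12,15],[37,11],[40,15],[48,0]]
[[12,15],[37,11],[40,15],[48,0]]
[[9,5],[12,15],[37,11],[40,15],[48,0]]
[[9,5],[12,15],[37,11],[40,15],[48,0]]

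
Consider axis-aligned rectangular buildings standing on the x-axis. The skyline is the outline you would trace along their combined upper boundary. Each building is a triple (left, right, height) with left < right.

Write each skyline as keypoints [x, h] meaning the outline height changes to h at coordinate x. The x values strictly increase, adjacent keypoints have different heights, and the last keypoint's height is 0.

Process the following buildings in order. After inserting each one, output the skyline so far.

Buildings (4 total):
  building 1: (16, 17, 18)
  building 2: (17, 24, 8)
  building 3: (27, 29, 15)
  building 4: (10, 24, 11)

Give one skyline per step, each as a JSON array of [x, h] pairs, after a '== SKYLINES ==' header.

== SKYLINES ==
[[16,18],[17,0]]
[[16,18],[17,8],[24,0]]
[[16,18],[17,8],[24,0],[27,15],[29,0]]
[[10,11],[16,18],[17,11],[24,0],[27,15],[29,0]]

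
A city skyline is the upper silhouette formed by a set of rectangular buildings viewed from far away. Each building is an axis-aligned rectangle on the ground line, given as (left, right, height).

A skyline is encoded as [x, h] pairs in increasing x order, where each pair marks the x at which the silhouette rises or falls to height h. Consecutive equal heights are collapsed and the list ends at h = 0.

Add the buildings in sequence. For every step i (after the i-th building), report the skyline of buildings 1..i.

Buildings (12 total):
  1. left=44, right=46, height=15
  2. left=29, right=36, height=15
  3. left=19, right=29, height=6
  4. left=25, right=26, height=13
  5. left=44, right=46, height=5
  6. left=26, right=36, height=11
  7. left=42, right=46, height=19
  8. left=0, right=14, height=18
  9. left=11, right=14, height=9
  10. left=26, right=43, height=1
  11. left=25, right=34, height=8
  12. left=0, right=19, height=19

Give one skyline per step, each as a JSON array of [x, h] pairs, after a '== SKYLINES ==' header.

== SKYLINES ==
[[44,15],[46,0]]
[[29,15],[36,0],[44,15],[46,0]]
[[19,6],[29,15],[36,0],[44,15],[46,0]]
[[19,6],[25,13],[26,6],[29,15],[36,0],[44,15],[46,0]]
[[19,6],[25,13],[26,6],[29,15],[36,0],[44,15],[46,0]]
[[19,6],[25,13],[26,11],[29,15],[36,0],[44,15],[46,0]]
[[19,6],[25,13],[26,11],[29,15],[36,0],[42,19],[46,0]]
[[0,18],[14,0],[19,6],[25,13],[26,11],[29,15],[36,0],[42,19],[46,0]]
[[0,18],[14,0],[19,6],[25,13],[26,11],[29,15],[36,0],[42,19],[46,0]]
[[0,18],[14,0],[19,6],[25,13],[26,11],[29,15],[36,1],[42,19],[46,0]]
[[0,18],[14,0],[19,6],[25,13],[26,11],[29,15],[36,1],[42,19],[46,0]]
[[0,19],[19,6],[25,13],[26,11],[29,15],[36,1],[42,19],[46,0]]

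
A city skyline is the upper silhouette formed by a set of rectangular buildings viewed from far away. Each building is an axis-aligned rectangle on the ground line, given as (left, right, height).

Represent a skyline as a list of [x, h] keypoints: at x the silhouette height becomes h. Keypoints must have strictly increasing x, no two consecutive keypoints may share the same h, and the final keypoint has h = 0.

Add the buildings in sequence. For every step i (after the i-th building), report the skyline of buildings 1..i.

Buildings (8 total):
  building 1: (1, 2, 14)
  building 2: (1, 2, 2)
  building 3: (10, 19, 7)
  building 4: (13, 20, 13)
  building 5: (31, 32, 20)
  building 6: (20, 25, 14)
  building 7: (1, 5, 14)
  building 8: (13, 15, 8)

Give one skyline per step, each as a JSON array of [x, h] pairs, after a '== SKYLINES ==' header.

== SKYLINES ==
[[1,14],[2,0]]
[[1,14],[2,0]]
[[1,14],[2,0],[10,7],[19,0]]
[[1,14],[2,0],[10,7],[13,13],[20,0]]
[[1,14],[2,0],[10,7],[13,13],[20,0],[31,20],[32,0]]
[[1,14],[2,0],[10,7],[13,13],[20,14],[25,0],[31,20],[32,0]]
[[1,14],[5,0],[10,7],[13,13],[20,14],[25,0],[31,20],[32,0]]
[[1,14],[5,0],[10,7],[13,13],[20,14],[25,0],[31,20],[32,0]]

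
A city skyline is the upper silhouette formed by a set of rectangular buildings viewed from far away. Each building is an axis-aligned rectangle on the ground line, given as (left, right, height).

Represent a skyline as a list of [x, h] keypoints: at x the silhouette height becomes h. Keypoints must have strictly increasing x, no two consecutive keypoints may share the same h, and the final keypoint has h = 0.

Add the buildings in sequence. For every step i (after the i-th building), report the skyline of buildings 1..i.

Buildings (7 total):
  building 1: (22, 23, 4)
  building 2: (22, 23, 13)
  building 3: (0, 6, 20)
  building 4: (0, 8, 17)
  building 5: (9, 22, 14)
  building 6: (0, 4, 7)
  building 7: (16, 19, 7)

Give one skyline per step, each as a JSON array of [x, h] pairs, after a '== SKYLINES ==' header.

== SKYLINES ==
[[22,4],[23,0]]
[[22,13],[23,0]]
[[0,20],[6,0],[22,13],[23,0]]
[[0,20],[6,17],[8,0],[22,13],[23,0]]
[[0,20],[6,17],[8,0],[9,14],[22,13],[23,0]]
[[0,20],[6,17],[8,0],[9,14],[22,13],[23,0]]
[[0,20],[6,17],[8,0],[9,14],[22,13],[23,0]]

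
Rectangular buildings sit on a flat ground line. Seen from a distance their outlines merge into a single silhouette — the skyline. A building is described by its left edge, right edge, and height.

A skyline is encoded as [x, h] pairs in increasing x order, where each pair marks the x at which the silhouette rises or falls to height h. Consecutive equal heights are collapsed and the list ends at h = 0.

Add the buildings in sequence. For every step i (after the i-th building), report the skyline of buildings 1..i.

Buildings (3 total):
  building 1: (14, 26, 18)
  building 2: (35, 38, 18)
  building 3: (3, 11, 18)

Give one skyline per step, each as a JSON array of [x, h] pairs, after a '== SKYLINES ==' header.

== SKYLINES ==
[[14,18],[26,0]]
[[14,18],[26,0],[35,18],[38,0]]
[[3,18],[11,0],[14,18],[26,0],[35,18],[38,0]]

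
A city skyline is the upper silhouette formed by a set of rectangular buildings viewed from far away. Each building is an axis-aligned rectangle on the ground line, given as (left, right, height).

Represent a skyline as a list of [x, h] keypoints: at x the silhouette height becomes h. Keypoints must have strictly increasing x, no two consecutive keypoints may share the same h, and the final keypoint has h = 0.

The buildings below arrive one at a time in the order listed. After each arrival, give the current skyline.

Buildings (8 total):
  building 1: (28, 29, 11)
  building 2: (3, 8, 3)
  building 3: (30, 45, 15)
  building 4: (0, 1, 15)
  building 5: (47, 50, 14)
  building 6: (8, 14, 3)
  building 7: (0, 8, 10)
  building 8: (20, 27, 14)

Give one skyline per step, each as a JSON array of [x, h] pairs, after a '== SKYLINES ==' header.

== SKYLINES ==
[[28,11],[29,0]]
[[3,3],[8,0],[28,11],[29,0]]
[[3,3],[8,0],[28,11],[29,0],[30,15],[45,0]]
[[0,15],[1,0],[3,3],[8,0],[28,11],[29,0],[30,15],[45,0]]
[[0,15],[1,0],[3,3],[8,0],[28,11],[29,0],[30,15],[45,0],[47,14],[50,0]]
[[0,15],[1,0],[3,3],[14,0],[28,11],[29,0],[30,15],[45,0],[47,14],[50,0]]
[[0,15],[1,10],[8,3],[14,0],[28,11],[29,0],[30,15],[45,0],[47,14],[50,0]]
[[0,15],[1,10],[8,3],[14,0],[20,14],[27,0],[28,11],[29,0],[30,15],[45,0],[47,14],[50,0]]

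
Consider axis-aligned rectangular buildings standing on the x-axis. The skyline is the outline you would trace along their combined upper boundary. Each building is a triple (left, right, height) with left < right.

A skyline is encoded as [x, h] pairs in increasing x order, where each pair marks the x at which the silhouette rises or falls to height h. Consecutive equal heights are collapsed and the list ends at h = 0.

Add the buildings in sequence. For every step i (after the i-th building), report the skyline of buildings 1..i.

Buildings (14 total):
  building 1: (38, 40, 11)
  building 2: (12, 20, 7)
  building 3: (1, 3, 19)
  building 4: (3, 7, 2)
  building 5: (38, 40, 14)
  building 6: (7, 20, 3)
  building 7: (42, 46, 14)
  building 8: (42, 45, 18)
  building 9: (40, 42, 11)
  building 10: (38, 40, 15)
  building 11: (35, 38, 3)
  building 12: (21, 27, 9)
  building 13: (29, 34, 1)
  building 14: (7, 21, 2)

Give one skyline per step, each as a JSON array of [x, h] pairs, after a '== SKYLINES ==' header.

== SKYLINES ==
[[38,11],[40,0]]
[[12,7],[20,0],[38,11],[40,0]]
[[1,19],[3,0],[12,7],[20,0],[38,11],[40,0]]
[[1,19],[3,2],[7,0],[12,7],[20,0],[38,11],[40,0]]
[[1,19],[3,2],[7,0],[12,7],[20,0],[38,14],[40,0]]
[[1,19],[3,2],[7,3],[12,7],[20,0],[38,14],[40,0]]
[[1,19],[3,2],[7,3],[12,7],[20,0],[38,14],[40,0],[42,14],[46,0]]
[[1,19],[3,2],[7,3],[12,7],[20,0],[38,14],[40,0],[42,18],[45,14],[46,0]]
[[1,19],[3,2],[7,3],[12,7],[20,0],[38,14],[40,11],[42,18],[45,14],[46,0]]
[[1,19],[3,2],[7,3],[12,7],[20,0],[38,15],[40,11],[42,18],[45,14],[46,0]]
[[1,19],[3,2],[7,3],[12,7],[20,0],[35,3],[38,15],[40,11],[42,18],[45,14],[46,0]]
[[1,19],[3,2],[7,3],[12,7],[20,0],[21,9],[27,0],[35,3],[38,15],[40,11],[42,18],[45,14],[46,0]]
[[1,19],[3,2],[7,3],[12,7],[20,0],[21,9],[27,0],[29,1],[34,0],[35,3],[38,15],[40,11],[42,18],[45,14],[46,0]]
[[1,19],[3,2],[7,3],[12,7],[20,2],[21,9],[27,0],[29,1],[34,0],[35,3],[38,15],[40,11],[42,18],[45,14],[46,0]]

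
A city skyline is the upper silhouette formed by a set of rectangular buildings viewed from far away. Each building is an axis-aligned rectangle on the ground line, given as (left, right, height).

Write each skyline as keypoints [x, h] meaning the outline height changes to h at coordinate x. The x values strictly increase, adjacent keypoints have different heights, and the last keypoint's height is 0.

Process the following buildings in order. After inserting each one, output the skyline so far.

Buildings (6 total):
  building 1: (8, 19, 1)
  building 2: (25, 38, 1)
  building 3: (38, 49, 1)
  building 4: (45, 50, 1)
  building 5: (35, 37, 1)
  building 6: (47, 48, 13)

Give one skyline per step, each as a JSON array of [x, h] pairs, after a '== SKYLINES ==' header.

== SKYLINES ==
[[8,1],[19,0]]
[[8,1],[19,0],[25,1],[38,0]]
[[8,1],[19,0],[25,1],[49,0]]
[[8,1],[19,0],[25,1],[50,0]]
[[8,1],[19,0],[25,1],[50,0]]
[[8,1],[19,0],[25,1],[47,13],[48,1],[50,0]]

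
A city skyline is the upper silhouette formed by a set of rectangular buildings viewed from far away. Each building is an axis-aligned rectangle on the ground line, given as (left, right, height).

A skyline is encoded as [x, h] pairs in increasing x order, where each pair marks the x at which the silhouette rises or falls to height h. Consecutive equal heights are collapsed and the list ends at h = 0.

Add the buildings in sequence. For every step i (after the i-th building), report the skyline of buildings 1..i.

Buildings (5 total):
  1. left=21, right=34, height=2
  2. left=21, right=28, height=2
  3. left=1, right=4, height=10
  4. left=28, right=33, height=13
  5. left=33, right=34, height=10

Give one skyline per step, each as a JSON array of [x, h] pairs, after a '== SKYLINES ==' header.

== SKYLINES ==
[[21,2],[34,0]]
[[21,2],[34,0]]
[[1,10],[4,0],[21,2],[34,0]]
[[1,10],[4,0],[21,2],[28,13],[33,2],[34,0]]
[[1,10],[4,0],[21,2],[28,13],[33,10],[34,0]]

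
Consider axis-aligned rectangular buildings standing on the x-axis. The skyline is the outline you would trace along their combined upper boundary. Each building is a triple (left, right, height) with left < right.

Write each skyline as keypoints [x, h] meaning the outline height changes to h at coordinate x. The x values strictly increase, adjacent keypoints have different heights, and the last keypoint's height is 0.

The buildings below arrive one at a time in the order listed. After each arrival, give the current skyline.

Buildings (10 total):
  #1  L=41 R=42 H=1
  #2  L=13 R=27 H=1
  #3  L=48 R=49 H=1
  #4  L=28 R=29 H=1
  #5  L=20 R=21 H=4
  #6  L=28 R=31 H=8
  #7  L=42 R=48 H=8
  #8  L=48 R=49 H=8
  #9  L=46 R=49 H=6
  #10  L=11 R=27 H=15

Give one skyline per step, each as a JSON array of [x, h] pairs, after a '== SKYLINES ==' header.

== SKYLINES ==
[[41,1],[42,0]]
[[13,1],[27,0],[41,1],[42,0]]
[[13,1],[27,0],[41,1],[42,0],[48,1],[49,0]]
[[13,1],[27,0],[28,1],[29,0],[41,1],[42,0],[48,1],[49,0]]
[[13,1],[20,4],[21,1],[27,0],[28,1],[29,0],[41,1],[42,0],[48,1],[49,0]]
[[13,1],[20,4],[21,1],[27,0],[28,8],[31,0],[41,1],[42,0],[48,1],[49,0]]
[[13,1],[20,4],[21,1],[27,0],[28,8],[31,0],[41,1],[42,8],[48,1],[49,0]]
[[13,1],[20,4],[21,1],[27,0],[28,8],[31,0],[41,1],[42,8],[49,0]]
[[13,1],[20,4],[21,1],[27,0],[28,8],[31,0],[41,1],[42,8],[49,0]]
[[11,15],[27,0],[28,8],[31,0],[41,1],[42,8],[49,0]]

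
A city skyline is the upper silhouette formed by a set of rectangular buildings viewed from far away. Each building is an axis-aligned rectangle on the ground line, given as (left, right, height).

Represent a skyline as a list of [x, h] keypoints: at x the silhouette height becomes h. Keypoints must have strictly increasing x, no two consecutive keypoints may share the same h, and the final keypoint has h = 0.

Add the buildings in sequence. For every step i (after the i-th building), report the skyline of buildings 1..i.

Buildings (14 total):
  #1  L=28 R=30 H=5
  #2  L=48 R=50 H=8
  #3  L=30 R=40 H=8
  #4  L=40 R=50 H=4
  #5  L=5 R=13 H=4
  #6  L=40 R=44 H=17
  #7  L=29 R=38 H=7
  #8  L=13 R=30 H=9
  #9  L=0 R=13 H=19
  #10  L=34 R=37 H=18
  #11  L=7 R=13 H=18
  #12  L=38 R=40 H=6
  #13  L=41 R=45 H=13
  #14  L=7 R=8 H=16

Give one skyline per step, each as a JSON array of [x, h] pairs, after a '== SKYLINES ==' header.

== SKYLINES ==
[[28,5],[30,0]]
[[28,5],[30,0],[48,8],[50,0]]
[[28,5],[30,8],[40,0],[48,8],[50,0]]
[[28,5],[30,8],[40,4],[48,8],[50,0]]
[[5,4],[13,0],[28,5],[30,8],[40,4],[48,8],[50,0]]
[[5,4],[13,0],[28,5],[30,8],[40,17],[44,4],[48,8],[50,0]]
[[5,4],[13,0],[28,5],[29,7],[30,8],[40,17],[44,4],[48,8],[50,0]]
[[5,4],[13,9],[30,8],[40,17],[44,4],[48,8],[50,0]]
[[0,19],[13,9],[30,8],[40,17],[44,4],[48,8],[50,0]]
[[0,19],[13,9],[30,8],[34,18],[37,8],[40,17],[44,4],[48,8],[50,0]]
[[0,19],[13,9],[30,8],[34,18],[37,8],[40,17],[44,4],[48,8],[50,0]]
[[0,19],[13,9],[30,8],[34,18],[37,8],[40,17],[44,4],[48,8],[50,0]]
[[0,19],[13,9],[30,8],[34,18],[37,8],[40,17],[44,13],[45,4],[48,8],[50,0]]
[[0,19],[13,9],[30,8],[34,18],[37,8],[40,17],[44,13],[45,4],[48,8],[50,0]]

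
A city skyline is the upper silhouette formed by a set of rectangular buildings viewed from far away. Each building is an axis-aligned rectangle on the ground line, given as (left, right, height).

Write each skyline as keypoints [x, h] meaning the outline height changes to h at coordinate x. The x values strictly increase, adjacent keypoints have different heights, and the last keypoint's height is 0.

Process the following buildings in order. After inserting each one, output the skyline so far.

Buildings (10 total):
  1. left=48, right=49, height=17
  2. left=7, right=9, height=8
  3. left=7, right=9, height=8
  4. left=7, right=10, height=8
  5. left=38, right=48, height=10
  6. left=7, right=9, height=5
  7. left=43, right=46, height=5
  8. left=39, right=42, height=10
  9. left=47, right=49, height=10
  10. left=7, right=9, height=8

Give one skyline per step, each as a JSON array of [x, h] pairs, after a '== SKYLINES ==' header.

== SKYLINES ==
[[48,17],[49,0]]
[[7,8],[9,0],[48,17],[49,0]]
[[7,8],[9,0],[48,17],[49,0]]
[[7,8],[10,0],[48,17],[49,0]]
[[7,8],[10,0],[38,10],[48,17],[49,0]]
[[7,8],[10,0],[38,10],[48,17],[49,0]]
[[7,8],[10,0],[38,10],[48,17],[49,0]]
[[7,8],[10,0],[38,10],[48,17],[49,0]]
[[7,8],[10,0],[38,10],[48,17],[49,0]]
[[7,8],[10,0],[38,10],[48,17],[49,0]]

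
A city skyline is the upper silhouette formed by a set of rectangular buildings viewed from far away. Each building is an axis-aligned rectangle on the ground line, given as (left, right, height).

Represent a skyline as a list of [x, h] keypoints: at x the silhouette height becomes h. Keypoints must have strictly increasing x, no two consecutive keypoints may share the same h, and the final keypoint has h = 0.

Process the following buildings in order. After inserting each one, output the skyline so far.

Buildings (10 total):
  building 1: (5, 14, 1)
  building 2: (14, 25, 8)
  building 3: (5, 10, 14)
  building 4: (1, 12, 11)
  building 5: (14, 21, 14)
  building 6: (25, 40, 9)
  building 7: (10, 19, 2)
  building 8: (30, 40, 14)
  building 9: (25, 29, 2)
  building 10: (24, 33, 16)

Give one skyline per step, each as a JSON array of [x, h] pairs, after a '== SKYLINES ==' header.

== SKYLINES ==
[[5,1],[14,0]]
[[5,1],[14,8],[25,0]]
[[5,14],[10,1],[14,8],[25,0]]
[[1,11],[5,14],[10,11],[12,1],[14,8],[25,0]]
[[1,11],[5,14],[10,11],[12,1],[14,14],[21,8],[25,0]]
[[1,11],[5,14],[10,11],[12,1],[14,14],[21,8],[25,9],[40,0]]
[[1,11],[5,14],[10,11],[12,2],[14,14],[21,8],[25,9],[40,0]]
[[1,11],[5,14],[10,11],[12,2],[14,14],[21,8],[25,9],[30,14],[40,0]]
[[1,11],[5,14],[10,11],[12,2],[14,14],[21,8],[25,9],[30,14],[40,0]]
[[1,11],[5,14],[10,11],[12,2],[14,14],[21,8],[24,16],[33,14],[40,0]]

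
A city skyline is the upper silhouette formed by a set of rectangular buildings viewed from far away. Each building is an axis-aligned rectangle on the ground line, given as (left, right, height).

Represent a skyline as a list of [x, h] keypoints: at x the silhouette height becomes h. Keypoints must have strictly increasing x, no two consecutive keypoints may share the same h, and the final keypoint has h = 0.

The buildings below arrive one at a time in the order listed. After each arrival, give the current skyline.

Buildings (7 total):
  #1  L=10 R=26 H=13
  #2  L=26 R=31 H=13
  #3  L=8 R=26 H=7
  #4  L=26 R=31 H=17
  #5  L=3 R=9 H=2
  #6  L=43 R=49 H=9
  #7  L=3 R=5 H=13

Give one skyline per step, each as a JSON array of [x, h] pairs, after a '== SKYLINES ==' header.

== SKYLINES ==
[[10,13],[26,0]]
[[10,13],[31,0]]
[[8,7],[10,13],[31,0]]
[[8,7],[10,13],[26,17],[31,0]]
[[3,2],[8,7],[10,13],[26,17],[31,0]]
[[3,2],[8,7],[10,13],[26,17],[31,0],[43,9],[49,0]]
[[3,13],[5,2],[8,7],[10,13],[26,17],[31,0],[43,9],[49,0]]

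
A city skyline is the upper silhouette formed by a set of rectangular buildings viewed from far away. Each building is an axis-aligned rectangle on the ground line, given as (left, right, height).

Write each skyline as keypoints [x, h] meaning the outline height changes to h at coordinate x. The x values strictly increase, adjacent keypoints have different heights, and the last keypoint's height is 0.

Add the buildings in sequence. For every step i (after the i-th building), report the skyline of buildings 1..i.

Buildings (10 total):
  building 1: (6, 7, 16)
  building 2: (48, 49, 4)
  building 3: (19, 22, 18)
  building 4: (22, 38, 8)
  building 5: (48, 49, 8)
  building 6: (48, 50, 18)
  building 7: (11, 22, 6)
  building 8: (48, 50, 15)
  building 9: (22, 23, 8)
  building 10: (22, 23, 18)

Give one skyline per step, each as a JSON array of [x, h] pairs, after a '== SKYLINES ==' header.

== SKYLINES ==
[[6,16],[7,0]]
[[6,16],[7,0],[48,4],[49,0]]
[[6,16],[7,0],[19,18],[22,0],[48,4],[49,0]]
[[6,16],[7,0],[19,18],[22,8],[38,0],[48,4],[49,0]]
[[6,16],[7,0],[19,18],[22,8],[38,0],[48,8],[49,0]]
[[6,16],[7,0],[19,18],[22,8],[38,0],[48,18],[50,0]]
[[6,16],[7,0],[11,6],[19,18],[22,8],[38,0],[48,18],[50,0]]
[[6,16],[7,0],[11,6],[19,18],[22,8],[38,0],[48,18],[50,0]]
[[6,16],[7,0],[11,6],[19,18],[22,8],[38,0],[48,18],[50,0]]
[[6,16],[7,0],[11,6],[19,18],[23,8],[38,0],[48,18],[50,0]]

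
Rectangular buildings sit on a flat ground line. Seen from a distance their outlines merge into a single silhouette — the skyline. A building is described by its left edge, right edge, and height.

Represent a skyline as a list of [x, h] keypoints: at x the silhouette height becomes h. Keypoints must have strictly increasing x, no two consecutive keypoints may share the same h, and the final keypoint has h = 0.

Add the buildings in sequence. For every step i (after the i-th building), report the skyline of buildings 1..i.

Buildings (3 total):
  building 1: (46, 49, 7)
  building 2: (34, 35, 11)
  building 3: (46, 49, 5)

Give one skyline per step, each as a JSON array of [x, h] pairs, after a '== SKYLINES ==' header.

== SKYLINES ==
[[46,7],[49,0]]
[[34,11],[35,0],[46,7],[49,0]]
[[34,11],[35,0],[46,7],[49,0]]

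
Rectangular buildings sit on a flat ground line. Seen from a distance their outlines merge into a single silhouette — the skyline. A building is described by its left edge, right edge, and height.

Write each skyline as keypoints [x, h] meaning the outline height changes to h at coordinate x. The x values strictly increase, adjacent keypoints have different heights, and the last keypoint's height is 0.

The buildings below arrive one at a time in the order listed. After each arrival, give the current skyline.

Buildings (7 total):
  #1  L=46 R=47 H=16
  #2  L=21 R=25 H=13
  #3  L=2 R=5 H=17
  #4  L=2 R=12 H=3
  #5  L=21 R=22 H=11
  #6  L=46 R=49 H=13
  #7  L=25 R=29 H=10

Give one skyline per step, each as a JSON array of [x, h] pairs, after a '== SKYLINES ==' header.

== SKYLINES ==
[[46,16],[47,0]]
[[21,13],[25,0],[46,16],[47,0]]
[[2,17],[5,0],[21,13],[25,0],[46,16],[47,0]]
[[2,17],[5,3],[12,0],[21,13],[25,0],[46,16],[47,0]]
[[2,17],[5,3],[12,0],[21,13],[25,0],[46,16],[47,0]]
[[2,17],[5,3],[12,0],[21,13],[25,0],[46,16],[47,13],[49,0]]
[[2,17],[5,3],[12,0],[21,13],[25,10],[29,0],[46,16],[47,13],[49,0]]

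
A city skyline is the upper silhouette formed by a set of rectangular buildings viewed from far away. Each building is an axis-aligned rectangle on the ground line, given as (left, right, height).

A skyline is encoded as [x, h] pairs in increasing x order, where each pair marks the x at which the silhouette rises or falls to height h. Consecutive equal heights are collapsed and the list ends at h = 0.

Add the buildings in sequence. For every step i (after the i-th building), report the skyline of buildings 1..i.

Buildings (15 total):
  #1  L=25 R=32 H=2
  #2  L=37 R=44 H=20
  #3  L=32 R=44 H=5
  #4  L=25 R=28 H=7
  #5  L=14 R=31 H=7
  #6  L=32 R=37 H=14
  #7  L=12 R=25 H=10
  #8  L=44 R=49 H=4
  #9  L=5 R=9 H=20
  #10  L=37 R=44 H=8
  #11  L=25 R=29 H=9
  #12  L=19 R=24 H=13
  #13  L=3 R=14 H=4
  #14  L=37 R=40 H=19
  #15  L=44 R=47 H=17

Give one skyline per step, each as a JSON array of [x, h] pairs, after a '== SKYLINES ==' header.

== SKYLINES ==
[[25,2],[32,0]]
[[25,2],[32,0],[37,20],[44,0]]
[[25,2],[32,5],[37,20],[44,0]]
[[25,7],[28,2],[32,5],[37,20],[44,0]]
[[14,7],[31,2],[32,5],[37,20],[44,0]]
[[14,7],[31,2],[32,14],[37,20],[44,0]]
[[12,10],[25,7],[31,2],[32,14],[37,20],[44,0]]
[[12,10],[25,7],[31,2],[32,14],[37,20],[44,4],[49,0]]
[[5,20],[9,0],[12,10],[25,7],[31,2],[32,14],[37,20],[44,4],[49,0]]
[[5,20],[9,0],[12,10],[25,7],[31,2],[32,14],[37,20],[44,4],[49,0]]
[[5,20],[9,0],[12,10],[25,9],[29,7],[31,2],[32,14],[37,20],[44,4],[49,0]]
[[5,20],[9,0],[12,10],[19,13],[24,10],[25,9],[29,7],[31,2],[32,14],[37,20],[44,4],[49,0]]
[[3,4],[5,20],[9,4],[12,10],[19,13],[24,10],[25,9],[29,7],[31,2],[32,14],[37,20],[44,4],[49,0]]
[[3,4],[5,20],[9,4],[12,10],[19,13],[24,10],[25,9],[29,7],[31,2],[32,14],[37,20],[44,4],[49,0]]
[[3,4],[5,20],[9,4],[12,10],[19,13],[24,10],[25,9],[29,7],[31,2],[32,14],[37,20],[44,17],[47,4],[49,0]]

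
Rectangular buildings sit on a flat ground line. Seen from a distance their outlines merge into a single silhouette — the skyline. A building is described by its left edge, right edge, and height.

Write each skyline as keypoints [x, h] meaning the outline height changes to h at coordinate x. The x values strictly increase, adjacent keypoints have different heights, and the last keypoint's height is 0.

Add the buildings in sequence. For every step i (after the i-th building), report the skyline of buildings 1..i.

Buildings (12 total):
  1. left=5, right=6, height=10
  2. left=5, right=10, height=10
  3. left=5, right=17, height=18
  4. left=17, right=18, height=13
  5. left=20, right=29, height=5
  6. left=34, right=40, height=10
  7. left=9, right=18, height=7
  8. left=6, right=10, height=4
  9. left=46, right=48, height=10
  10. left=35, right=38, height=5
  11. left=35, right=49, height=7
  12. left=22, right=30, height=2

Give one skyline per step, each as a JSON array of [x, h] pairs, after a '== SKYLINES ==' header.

== SKYLINES ==
[[5,10],[6,0]]
[[5,10],[10,0]]
[[5,18],[17,0]]
[[5,18],[17,13],[18,0]]
[[5,18],[17,13],[18,0],[20,5],[29,0]]
[[5,18],[17,13],[18,0],[20,5],[29,0],[34,10],[40,0]]
[[5,18],[17,13],[18,0],[20,5],[29,0],[34,10],[40,0]]
[[5,18],[17,13],[18,0],[20,5],[29,0],[34,10],[40,0]]
[[5,18],[17,13],[18,0],[20,5],[29,0],[34,10],[40,0],[46,10],[48,0]]
[[5,18],[17,13],[18,0],[20,5],[29,0],[34,10],[40,0],[46,10],[48,0]]
[[5,18],[17,13],[18,0],[20,5],[29,0],[34,10],[40,7],[46,10],[48,7],[49,0]]
[[5,18],[17,13],[18,0],[20,5],[29,2],[30,0],[34,10],[40,7],[46,10],[48,7],[49,0]]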